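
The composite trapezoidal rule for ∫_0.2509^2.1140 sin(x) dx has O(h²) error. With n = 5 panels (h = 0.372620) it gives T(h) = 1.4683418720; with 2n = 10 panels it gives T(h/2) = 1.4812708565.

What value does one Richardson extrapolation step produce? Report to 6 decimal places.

1.485581

r = 2, so 2^r = 4.
4*1.4812708565 − 1.4683418720 = 4.4567415540
Denominator 4 − 1 = 3.
(4*1.4812708565 − 1.4683418720)/(4 − 1) = 1.4855805180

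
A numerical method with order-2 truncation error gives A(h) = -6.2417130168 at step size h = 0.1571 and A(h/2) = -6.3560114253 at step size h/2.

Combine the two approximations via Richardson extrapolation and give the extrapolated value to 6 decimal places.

The method has order 2: 2^2 = 4.
Difference of the inputs: -6.3560114253 − (-6.2417130168) = -0.1142984085
Correction (A(h/2) − A(h))/(4 − 1) = (-0.1142984085)/3 = -0.0380994695
R = A(h/2) + (A(h/2) − A(h))/3 = -6.3560114253 − 0.0380994695 = -6.3941108948

-6.394111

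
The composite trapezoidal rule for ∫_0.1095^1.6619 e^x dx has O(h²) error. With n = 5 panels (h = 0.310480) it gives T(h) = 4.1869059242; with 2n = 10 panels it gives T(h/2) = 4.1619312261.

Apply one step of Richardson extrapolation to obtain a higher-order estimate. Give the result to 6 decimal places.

Error is O(h^2); halving h shrinks it by 2^2 = 4.
2^2·A(h/2) = 16.6477249044; minus A(h) gives 12.4608189802.
Denominator 4 − 1 = 3.
So the Richardson estimate is 4.1536063267.

4.153606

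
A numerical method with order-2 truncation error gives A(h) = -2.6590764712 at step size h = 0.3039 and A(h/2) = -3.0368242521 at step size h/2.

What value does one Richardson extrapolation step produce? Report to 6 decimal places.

-3.162740

With r = 2 the leading error scales as h^2, so the weight is 2^2 = 4.
2^2·A(h/2) = -12.1472970084; minus A(h) gives -9.4882205372.
(4·(-3.0368242521) − (-2.6590764712))/(4 − 1) = -3.1627401791
Shift from A(h/2): −0.1259159270.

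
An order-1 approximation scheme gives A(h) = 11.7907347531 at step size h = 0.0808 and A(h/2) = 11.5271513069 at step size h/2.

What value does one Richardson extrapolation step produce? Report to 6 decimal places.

With r = 1 the leading error scales as h^1, so the weight is 2^1 = 2.
2^1·A(h/2) = 23.0543026138; minus A(h) gives 11.2635678607.
Denominator 2 − 1 = 1.
R = 11.2635678607/1 = 11.2635678607

11.263568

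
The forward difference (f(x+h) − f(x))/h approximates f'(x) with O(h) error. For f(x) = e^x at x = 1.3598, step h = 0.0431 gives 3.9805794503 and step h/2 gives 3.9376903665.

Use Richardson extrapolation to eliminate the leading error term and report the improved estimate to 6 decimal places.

3.894801

Error is O(h^1); halving h shrinks it by 2^1 = 2.
2·3.9376903665 = 7.8753807330; subtract 3.9805794503 → 3.8948012827
Denominator 2 − 1 = 1.
3.8948012827 ÷ 1 = 3.8948012827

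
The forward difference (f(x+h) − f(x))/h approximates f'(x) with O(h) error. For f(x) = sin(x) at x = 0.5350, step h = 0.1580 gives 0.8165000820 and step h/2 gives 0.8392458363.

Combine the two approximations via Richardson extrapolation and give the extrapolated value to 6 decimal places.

0.861992

With r = 1 the leading error scales as h^1, so the weight is 2^1 = 2.
Numerator 2·A(h/2) − A(h) = 2·0.8392458363 − 0.8165000820 = 0.8619915906
(2·0.8392458363 − 0.8165000820)/(2 − 1) = 0.8619915906
Correction |R − A(h/2)| = 2.275e-02; gap |A(h/2) − A(h)| = 2.275e-02.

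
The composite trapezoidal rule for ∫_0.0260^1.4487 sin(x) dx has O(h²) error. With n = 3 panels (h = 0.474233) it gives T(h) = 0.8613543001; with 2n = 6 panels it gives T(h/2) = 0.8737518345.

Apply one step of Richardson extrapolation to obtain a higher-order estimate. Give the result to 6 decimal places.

0.877884

r = 2, so 2^r = 4.
A(h/2) − A(h) = 0.8737518345 − 0.8613543001 = 0.0123975344
Correction (A(h/2) − A(h))/(4 − 1) = 0.0123975344/3 = 0.0041325115
R = 0.8737518345 + 0.0041325115 = 0.8778843460
Gap between inputs: 1.240e-02; correction applied: +0.0041325115.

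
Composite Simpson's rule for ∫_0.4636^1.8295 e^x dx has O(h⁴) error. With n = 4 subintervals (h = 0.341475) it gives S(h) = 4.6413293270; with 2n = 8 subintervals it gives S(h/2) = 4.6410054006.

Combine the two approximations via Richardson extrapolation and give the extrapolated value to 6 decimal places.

Error is O(h^4); halving h shrinks it by 2^4 = 16.
A(h/2) − A(h) = 4.6410054006 − 4.6413293270 = -0.0003239264
Divide by 2^4 − 1 = 15: (-0.0003239264)/15 = -0.0000215951
R = A(h/2) + (A(h/2) − A(h))/15 = 4.6410054006 − 0.0000215951 = 4.6409838055
Correction |R − A(h/2)| = 2.160e-05; gap |A(h/2) − A(h)| = 3.239e-04.

4.640984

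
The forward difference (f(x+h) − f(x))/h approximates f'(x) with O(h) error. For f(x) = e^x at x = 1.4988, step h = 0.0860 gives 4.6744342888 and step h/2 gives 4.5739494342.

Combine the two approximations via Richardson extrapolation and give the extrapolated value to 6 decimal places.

4.473465

The method has order 1: 2^1 = 2.
2^1*A(h/2) = 9.1478988684; minus A(h) gives 4.4734645796.
Denominator 2 − 1 = 1.
4.4734645796 ÷ 1 = 4.4734645796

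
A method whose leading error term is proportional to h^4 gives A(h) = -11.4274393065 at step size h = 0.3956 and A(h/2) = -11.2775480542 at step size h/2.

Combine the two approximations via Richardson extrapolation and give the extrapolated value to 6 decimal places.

r = 4: numerator weight 16, denominator 15.
Numerator 16*A(h/2) − A(h) = 16*(-11.2775480542) − (-11.4274393065) = -169.0133295607
Divide by 2^4 − 1 = 15.
Extrapolated: (-169.0133295607) / 15 = -11.2675553040
Correction |R − A(h/2)| = 9.993e-03; gap |A(h/2) − A(h)| = 1.499e-01.

-11.267555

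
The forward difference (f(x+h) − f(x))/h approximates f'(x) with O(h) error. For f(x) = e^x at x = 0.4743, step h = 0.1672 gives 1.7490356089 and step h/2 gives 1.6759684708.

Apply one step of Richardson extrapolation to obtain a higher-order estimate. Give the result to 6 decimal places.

1.602901

With r = 1 the leading error scales as h^1, so the weight is 2^1 = 2.
Numerator 2*A(h/2) − A(h) = 2*1.6759684708 − 1.7490356089 = 1.6029013327
R = 1.6029013327/1 = 1.6029013327
Shift from A(h/2): −0.0730671381.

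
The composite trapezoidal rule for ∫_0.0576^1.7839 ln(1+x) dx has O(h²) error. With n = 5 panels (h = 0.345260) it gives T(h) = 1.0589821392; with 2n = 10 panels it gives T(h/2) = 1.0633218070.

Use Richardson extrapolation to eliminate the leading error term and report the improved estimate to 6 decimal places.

1.064768

Order 2 gives 2^r = 4 and 2^r − 1 = 3.
2^2·A(h/2) = 4.2532872280; minus A(h) gives 3.1943050888.
Denominator 4 − 1 = 3.
So the Richardson estimate is 1.0647683629.
Gap between inputs: 4.340e-03; correction applied: +0.0014465559.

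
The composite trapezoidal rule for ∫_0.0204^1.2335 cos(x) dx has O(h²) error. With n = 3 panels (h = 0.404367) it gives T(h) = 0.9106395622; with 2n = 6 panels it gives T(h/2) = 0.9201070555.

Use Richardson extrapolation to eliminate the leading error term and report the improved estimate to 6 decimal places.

0.923263

The method has order 2: 2^2 = 4.
2^2×A(h/2) = 3.6804282220; minus A(h) gives 2.7697886598.
Denominator 4 − 1 = 3.
2.7697886598 ÷ 3 = 0.9232628866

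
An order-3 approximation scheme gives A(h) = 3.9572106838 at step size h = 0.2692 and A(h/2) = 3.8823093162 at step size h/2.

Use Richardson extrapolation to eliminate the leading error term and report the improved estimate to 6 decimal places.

3.871609

Order 3 gives 2^r = 8 and 2^r − 1 = 7.
Top: 8(3.8823093162) − (3.9572106838) = 27.1012638458
Denominator 8 − 1 = 7.
Extrapolated: 27.1012638458 / 7 = 3.8716091208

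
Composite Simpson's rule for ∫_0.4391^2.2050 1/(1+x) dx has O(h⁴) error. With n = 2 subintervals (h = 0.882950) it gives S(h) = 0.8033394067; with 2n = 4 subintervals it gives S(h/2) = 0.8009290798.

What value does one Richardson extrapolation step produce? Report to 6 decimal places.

0.800768

Order 4 gives 2^r = 16 and 2^r − 1 = 15.
2^4·A(h/2) = 12.8148652768; minus A(h) gives 12.0115258701.
Divide by 2^4 − 1 = 15.
(16·0.8009290798 − 0.8033394067)/(16 − 1) = 0.8007683913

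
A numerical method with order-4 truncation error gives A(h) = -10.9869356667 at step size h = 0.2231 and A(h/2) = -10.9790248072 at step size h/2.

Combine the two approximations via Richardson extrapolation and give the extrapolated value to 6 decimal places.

r = 4, so 2^r = 16.
Top: 16(-10.9790248072) − (-10.9869356667) = -164.6774612485
Divide by 2^4 − 1 = 15.
R = (-164.6774612485)/15 = -10.9784974166

-10.978497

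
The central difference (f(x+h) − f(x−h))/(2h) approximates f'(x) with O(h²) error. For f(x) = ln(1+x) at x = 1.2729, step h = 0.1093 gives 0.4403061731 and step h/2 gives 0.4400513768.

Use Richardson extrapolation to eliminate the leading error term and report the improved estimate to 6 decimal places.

The method has order 2: 2^2 = 4.
2^2×A(h/2) = 1.7602055072; minus A(h) gives 1.3198993341.
1.3198993341 ÷ 3 = 0.4399664447
Correction |R − A(h/2)| = 8.493e-05; gap |A(h/2) − A(h)| = 2.548e-04.

0.439966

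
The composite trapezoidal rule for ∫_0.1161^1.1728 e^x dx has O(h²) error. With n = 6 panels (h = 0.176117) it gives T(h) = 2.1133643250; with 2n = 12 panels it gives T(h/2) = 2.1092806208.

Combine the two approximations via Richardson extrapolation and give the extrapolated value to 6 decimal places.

Method order is 2; weight 2^2 = 4.
A(h/2) − A(h) = 2.1092806208 − 2.1133643250 = -0.0040837042
Divide by 2^2 − 1 = 3: (-0.0040837042)/3 = -0.0013612347
R = A(h/2) + (A(h/2) − A(h))/3 = 2.1092806208 − 0.0013612347 = 2.1079193861

2.107919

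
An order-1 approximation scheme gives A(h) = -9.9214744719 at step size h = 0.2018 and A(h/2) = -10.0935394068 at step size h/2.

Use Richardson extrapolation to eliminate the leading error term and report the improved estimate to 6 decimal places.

-10.265604

Method order is 1; weight 2^1 = 2.
2×(-10.0935394068) − (-9.9214744719) = -10.2656043417
Denominator 2 − 1 = 1.
R = (-10.2656043417)/1 = -10.2656043417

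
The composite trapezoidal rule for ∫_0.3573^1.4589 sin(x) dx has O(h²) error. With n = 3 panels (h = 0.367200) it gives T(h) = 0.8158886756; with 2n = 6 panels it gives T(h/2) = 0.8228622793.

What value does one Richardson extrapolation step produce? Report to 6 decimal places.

Leading term ∝ h^2; use weight 4 = 2^2.
Numerator 4×A(h/2) − A(h) = 4×0.8228622793 − 0.8158886756 = 2.4755604416
2.4755604416 ÷ 3 = 0.8251868139

0.825187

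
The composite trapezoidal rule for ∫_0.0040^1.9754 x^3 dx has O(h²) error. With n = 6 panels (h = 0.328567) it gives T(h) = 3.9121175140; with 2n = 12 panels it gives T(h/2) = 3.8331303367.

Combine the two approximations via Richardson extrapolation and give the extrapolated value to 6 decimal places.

Leading term ∝ h^2; use weight 4 = 2^2.
4 × 3.8331303367 − 3.9121175140 = 11.4204038328
Divide by 2^2 − 1 = 3.
11.4204038328 ÷ 3 = 3.8068012776
Gap between inputs: 7.899e-02; correction applied: −0.0263290591.

3.806801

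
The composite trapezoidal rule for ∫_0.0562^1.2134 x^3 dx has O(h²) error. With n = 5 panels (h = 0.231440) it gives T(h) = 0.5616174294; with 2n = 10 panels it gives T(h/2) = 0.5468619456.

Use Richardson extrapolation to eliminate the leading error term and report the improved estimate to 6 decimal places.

Method order is 2; weight 2^2 = 4.
Weighted: 2.1874477824 − 0.5616174294 = 1.6258303530
Denominator 4 − 1 = 3.
Extrapolated: 1.6258303530 / 3 = 0.5419434510

0.541943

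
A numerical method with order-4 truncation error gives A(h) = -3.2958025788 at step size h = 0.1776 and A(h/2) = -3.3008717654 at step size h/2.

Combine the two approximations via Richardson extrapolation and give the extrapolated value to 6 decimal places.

Method order is 4; weight 2^4 = 16.
16*(-3.3008717654) − (-3.2958025788) = -49.5181456676
(16*(-3.3008717654) − (-3.2958025788))/(16 − 1) = -3.3012097112
Correction |R − A(h/2)| = 3.379e-04; gap |A(h/2) − A(h)| = 5.069e-03.

-3.301210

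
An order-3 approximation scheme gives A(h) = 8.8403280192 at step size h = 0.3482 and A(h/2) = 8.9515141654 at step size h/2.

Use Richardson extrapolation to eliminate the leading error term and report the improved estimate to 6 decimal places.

8.967398

r = 3, so 2^r = 8.
Difference of the inputs: 8.9515141654 − 8.8403280192 = 0.1111861462
Divide by 2^3 − 1 = 7: 0.1111861462/7 = 0.0158837352
R = 8.9515141654 + 0.0158837352 = 8.9673979006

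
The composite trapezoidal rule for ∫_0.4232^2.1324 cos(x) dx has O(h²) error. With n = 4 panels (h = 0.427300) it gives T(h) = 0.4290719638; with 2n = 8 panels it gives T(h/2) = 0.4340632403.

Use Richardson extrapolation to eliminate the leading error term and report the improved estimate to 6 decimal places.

Leading term ∝ h^2; use weight 4 = 2^2.
4·0.4340632403 − 0.4290719638 = 1.3071809974
Divide by 2^2 − 1 = 3.
R = 1.3071809974/3 = 0.4357269991

0.435727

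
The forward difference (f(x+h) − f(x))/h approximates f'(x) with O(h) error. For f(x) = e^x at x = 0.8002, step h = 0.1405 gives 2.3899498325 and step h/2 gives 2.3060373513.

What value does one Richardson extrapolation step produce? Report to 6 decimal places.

The method has order 1: 2^1 = 2.
Top: 2(2.3060373513) − (2.3899498325) = 2.2221248701
Divide by 2^1 − 1 = 1.
(2*2.3060373513 − 2.3899498325)/(2 − 1) = 2.2221248701

2.222125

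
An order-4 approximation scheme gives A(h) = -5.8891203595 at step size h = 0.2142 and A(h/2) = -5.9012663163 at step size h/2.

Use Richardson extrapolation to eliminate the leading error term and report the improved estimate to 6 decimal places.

-5.902076

Leading term ∝ h^4; use weight 16 = 2^4.
16 × (-5.9012663163) = -94.4202610608; subtract (-5.8891203595) → -88.5311407013
Divide by 2^4 − 1 = 15.
So the Richardson estimate is -5.9020760468.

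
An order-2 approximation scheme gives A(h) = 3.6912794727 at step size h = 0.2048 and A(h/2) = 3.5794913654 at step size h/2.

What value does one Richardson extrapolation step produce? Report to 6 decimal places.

Error is O(h^2); halving h shrinks it by 2^2 = 4.
2^2 × A(h/2) = 14.3179654616; minus A(h) gives 10.6266859889.
Extrapolated: 10.6266859889 / 3 = 3.5422286630
Gap between inputs: 1.118e-01; correction applied: −0.0372627024.

3.542229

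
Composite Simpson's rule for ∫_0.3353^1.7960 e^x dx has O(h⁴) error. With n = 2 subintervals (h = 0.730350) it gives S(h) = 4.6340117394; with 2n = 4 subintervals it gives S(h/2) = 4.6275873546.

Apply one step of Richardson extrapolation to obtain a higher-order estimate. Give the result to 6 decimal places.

4.627159

r = 4, so 2^r = 16.
Top: 16(4.6275873546) − (4.6340117394) = 69.4073859342
(16·4.6275873546 − 4.6340117394)/(16 − 1) = 4.6271590623
Correction |R − A(h/2)| = 4.283e-04; gap |A(h/2) − A(h)| = 6.424e-03.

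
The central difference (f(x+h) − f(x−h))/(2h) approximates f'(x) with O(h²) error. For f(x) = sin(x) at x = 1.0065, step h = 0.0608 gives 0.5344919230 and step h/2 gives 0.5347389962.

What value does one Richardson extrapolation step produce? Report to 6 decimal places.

0.534821

The method has order 2: 2^2 = 4.
Difference of the inputs: 0.5347389962 − 0.5344919230 = 0.0002470732
Divide by 2^2 − 1 = 3: 0.0002470732/3 = 0.0000823577
R = A(h/2) + (A(h/2) − A(h))/3 = 0.5347389962 + 0.0000823577 = 0.5348213539
Shift from A(h/2): +0.0000823577.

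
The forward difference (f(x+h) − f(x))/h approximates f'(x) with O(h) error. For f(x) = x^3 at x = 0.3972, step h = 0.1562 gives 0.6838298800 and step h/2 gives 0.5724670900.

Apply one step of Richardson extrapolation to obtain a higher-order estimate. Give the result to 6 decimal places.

0.461104

r = 1: numerator weight 2, denominator 1.
Top: 2(0.5724670900) − (0.6838298800) = 0.4611043000
Divide by 2^1 − 1 = 1.
R = 0.4611043000/1 = 0.4611043000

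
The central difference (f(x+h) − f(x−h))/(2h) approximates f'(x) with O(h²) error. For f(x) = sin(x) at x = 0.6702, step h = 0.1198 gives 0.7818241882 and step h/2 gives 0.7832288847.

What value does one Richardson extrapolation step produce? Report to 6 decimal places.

0.783697

Leading term ∝ h^2; use weight 4 = 2^2.
Difference of the inputs: 0.7832288847 − 0.7818241882 = 0.0014046965
Correction (A(h/2) − A(h))/(4 − 1) = 0.0014046965/3 = 0.0004682322
R = 0.7832288847 + 0.0004682322 = 0.7836971169
Correction |R − A(h/2)| = 4.682e-04; gap |A(h/2) − A(h)| = 1.405e-03.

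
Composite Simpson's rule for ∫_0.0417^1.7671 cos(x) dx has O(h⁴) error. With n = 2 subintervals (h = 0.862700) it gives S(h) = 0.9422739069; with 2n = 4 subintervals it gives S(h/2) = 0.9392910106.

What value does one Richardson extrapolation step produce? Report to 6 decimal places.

Leading term ∝ h^4; use weight 16 = 2^4.
Top: 16(0.9392910106) − (0.9422739069) = 14.0863822627
Divide by 2^4 − 1 = 15.
14.0863822627 ÷ 15 = 0.9390921508
Correction |R − A(h/2)| = 1.989e-04; gap |A(h/2) − A(h)| = 2.983e-03.

0.939092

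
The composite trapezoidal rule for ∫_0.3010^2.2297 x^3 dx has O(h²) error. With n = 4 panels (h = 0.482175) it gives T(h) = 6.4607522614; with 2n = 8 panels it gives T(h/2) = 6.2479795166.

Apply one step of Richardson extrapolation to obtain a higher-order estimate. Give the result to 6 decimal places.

The method has order 2: 2^2 = 4.
Numerator 4×A(h/2) − A(h) = 4×6.2479795166 − 6.4607522614 = 18.5311658050
Extrapolated: 18.5311658050 / 3 = 6.1770552683

6.177055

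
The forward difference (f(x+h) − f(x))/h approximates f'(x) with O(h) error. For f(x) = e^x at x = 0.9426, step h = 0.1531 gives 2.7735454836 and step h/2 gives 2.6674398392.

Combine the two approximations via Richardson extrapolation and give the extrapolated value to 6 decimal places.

The method has order 1: 2^1 = 2.
Numerator 2 × A(h/2) − A(h) = 2 × 2.6674398392 − 2.7735454836 = 2.5613341948
R = 2.5613341948/1 = 2.5613341948
Correction |R − A(h/2)| = 1.061e-01; gap |A(h/2) − A(h)| = 1.061e-01.

2.561334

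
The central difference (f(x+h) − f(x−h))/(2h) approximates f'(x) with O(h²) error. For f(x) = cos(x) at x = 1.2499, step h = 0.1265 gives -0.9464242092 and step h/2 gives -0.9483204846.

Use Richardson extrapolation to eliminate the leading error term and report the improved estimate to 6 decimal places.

Leading term ∝ h^2; use weight 4 = 2^2.
A(h/2) − A(h) = -0.9483204846 − (-0.9464242092) = -0.0018962754
Correction (A(h/2) − A(h))/(4 − 1) = (-0.0018962754)/3 = -0.0006320918
R = A(h/2) + (A(h/2) − A(h))/3 = -0.9483204846 − 0.0006320918 = -0.9489525764

-0.948953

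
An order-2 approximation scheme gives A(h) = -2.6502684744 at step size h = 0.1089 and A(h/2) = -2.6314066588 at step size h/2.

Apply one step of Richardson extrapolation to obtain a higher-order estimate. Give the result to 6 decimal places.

With r = 2 the leading error scales as h^2, so the weight is 2^2 = 4.
2^2·A(h/2) = -10.5256266352; minus A(h) gives -7.8753581608.
(4·(-2.6314066588) − (-2.6502684744))/(4 − 1) = -2.6251193869

-2.625119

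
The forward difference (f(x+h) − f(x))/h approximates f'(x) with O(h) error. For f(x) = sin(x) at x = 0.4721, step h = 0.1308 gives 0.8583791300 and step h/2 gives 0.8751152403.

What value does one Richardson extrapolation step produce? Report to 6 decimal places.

0.891851

r = 1: numerator weight 2, denominator 1.
2*0.8751152403 − 0.8583791300 = 0.8918513506
Divide by 2^1 − 1 = 1.
(2*0.8751152403 − 0.8583791300)/(2 − 1) = 0.8918513506
Shift from A(h/2): +0.0167361103.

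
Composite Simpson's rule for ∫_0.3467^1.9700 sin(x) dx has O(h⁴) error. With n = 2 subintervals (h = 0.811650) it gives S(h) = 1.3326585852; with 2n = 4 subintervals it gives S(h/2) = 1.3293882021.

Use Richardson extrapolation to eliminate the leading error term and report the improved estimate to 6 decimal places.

Error is O(h^4); halving h shrinks it by 2^4 = 16.
16*1.3293882021 = 21.2702112336; subtract 1.3326585852 → 19.9375526484
Extrapolated: 19.9375526484 / 15 = 1.3291701766
Correction |R − A(h/2)| = 2.180e-04; gap |A(h/2) − A(h)| = 3.270e-03.

1.329170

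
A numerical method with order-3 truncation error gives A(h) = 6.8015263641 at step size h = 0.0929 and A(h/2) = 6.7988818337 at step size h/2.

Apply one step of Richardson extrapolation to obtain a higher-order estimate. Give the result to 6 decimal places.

Order 3 gives 2^r = 8 and 2^r − 1 = 7.
8×6.7988818337 = 54.3910546696; subtract 6.8015263641 → 47.5895283055
Divide by 2^3 − 1 = 7.
Result: 6.7985040436
Gap between inputs: 2.645e-03; correction applied: −0.0003777901.

6.798504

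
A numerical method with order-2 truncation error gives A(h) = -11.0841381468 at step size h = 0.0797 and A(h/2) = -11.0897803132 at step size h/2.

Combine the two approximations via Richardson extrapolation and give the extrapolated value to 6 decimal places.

The method has order 2: 2^2 = 4.
Difference of the inputs: -11.0897803132 − (-11.0841381468) = -0.0056421664
Correction (A(h/2) − A(h))/(4 − 1) = (-0.0056421664)/3 = -0.0018807221
R = -11.0897803132 − 0.0018807221 = -11.0916610353

-11.091661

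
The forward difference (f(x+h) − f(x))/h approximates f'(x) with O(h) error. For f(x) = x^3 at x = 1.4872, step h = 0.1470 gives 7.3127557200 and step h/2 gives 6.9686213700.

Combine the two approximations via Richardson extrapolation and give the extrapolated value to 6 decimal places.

Method order is 1; weight 2^1 = 2.
Top: 2(6.9686213700) − (7.3127557200) = 6.6244870200
(2×6.9686213700 − 7.3127557200)/(2 − 1) = 6.6244870200

6.624487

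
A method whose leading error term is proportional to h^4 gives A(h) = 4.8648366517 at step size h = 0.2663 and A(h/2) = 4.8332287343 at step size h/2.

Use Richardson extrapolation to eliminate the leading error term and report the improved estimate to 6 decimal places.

r = 4, so 2^r = 16.
Difference of the inputs: 4.8332287343 − 4.8648366517 = -0.0316079174
Divide by 2^4 − 1 = 15: (-0.0316079174)/15 = -0.0021071945
R = A(h/2) + (A(h/2) − A(h))/15 = 4.8332287343 − 0.0021071945 = 4.8311215398

4.831122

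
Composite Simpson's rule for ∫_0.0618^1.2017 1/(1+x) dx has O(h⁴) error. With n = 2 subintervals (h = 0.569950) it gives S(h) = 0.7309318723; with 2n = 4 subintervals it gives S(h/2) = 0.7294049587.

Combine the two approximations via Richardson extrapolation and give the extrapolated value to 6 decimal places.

0.729303

Leading term ∝ h^4; use weight 16 = 2^4.
Top: 16(0.7294049587) − (0.7309318723) = 10.9395474669
Denominator 16 − 1 = 15.
R = 10.9395474669/15 = 0.7293031645
Shift from A(h/2): −0.0001017942.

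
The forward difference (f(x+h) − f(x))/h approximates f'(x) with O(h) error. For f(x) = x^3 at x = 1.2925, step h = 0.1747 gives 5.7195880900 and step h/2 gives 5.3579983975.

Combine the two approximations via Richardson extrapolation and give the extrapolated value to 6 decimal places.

4.996409

Leading term ∝ h^1; use weight 2 = 2^1.
2 × 5.3579983975 − 5.7195880900 = 4.9964087050
Divide by 2^1 − 1 = 1.
4.9964087050 ÷ 1 = 4.9964087050
Shift from A(h/2): −0.3615896925.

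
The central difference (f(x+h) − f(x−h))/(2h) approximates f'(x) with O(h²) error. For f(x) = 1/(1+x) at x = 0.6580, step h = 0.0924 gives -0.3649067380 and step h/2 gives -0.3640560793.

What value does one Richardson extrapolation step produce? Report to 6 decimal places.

Order 2 gives 2^r = 4 and 2^r − 1 = 3.
Difference of the inputs: -0.3640560793 − (-0.3649067380) = 0.0008506587
Correction (A(h/2) − A(h))/(4 − 1) = 0.0008506587/3 = 0.0002835529
R = A(h/2) + (A(h/2) − A(h))/3 = -0.3640560793 + 0.0002835529 = -0.3637725264
Correction |R − A(h/2)| = 2.836e-04; gap |A(h/2) − A(h)| = 8.507e-04.

-0.363773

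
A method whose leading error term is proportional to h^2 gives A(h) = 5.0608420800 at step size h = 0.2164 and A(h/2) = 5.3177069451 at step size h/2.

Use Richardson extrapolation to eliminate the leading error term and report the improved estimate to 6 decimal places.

5.403329

Order 2 gives 2^r = 4 and 2^r − 1 = 3.
4×5.3177069451 = 21.2708277804; subtract 5.0608420800 → 16.2099857004
Denominator 4 − 1 = 3.
Extrapolated: 16.2099857004 / 3 = 5.4033285668
Gap between inputs: 2.569e-01; correction applied: +0.0856216217.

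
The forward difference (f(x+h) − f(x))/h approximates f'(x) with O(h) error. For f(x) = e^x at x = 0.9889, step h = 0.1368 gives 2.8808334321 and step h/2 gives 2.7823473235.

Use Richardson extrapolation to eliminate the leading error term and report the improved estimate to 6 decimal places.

2.683861

Order 1 gives 2^r = 2 and 2^r − 1 = 1.
2 × 2.7823473235 − 2.8808334321 = 2.6838612149
2.6838612149 ÷ 1 = 2.6838612149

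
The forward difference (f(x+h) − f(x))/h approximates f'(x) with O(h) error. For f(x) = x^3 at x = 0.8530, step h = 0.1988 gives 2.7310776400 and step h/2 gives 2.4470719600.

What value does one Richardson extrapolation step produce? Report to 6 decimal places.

With r = 1 the leading error scales as h^1, so the weight is 2^1 = 2.
2·2.4470719600 = 4.8941439200; subtract 2.7310776400 → 2.1630662800
Denominator 2 − 1 = 1.
Extrapolated: 2.1630662800 / 1 = 2.1630662800

2.163066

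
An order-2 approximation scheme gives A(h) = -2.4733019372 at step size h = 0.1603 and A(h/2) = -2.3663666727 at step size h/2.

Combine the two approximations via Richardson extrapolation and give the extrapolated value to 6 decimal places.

Error is O(h^2); halving h shrinks it by 2^2 = 4.
4*(-2.3663666727) − (-2.4733019372) = -6.9921647536
Divide by 2^2 − 1 = 3.
Result: -2.3307215845

-2.330722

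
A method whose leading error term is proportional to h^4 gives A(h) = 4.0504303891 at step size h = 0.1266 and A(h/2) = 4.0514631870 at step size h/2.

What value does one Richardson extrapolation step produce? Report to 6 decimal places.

r = 4: numerator weight 16, denominator 15.
Difference of the inputs: 4.0514631870 − 4.0504303891 = 0.0010327979
Correction (A(h/2) − A(h))/(16 − 1) = 0.0010327979/15 = 0.0000688532
R = A(h/2) + (A(h/2) − A(h))/15 = 4.0514631870 + 0.0000688532 = 4.0515320402

4.051532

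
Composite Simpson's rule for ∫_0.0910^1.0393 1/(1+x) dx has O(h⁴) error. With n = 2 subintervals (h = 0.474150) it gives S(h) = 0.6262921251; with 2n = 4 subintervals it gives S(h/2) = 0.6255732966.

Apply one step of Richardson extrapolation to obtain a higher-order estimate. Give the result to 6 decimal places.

0.625525

Order 4 gives 2^r = 16 and 2^r − 1 = 15.
16*0.6255732966 = 10.0091727456; subtract 0.6262921251 → 9.3828806205
Extrapolated: 9.3828806205 / 15 = 0.6255253747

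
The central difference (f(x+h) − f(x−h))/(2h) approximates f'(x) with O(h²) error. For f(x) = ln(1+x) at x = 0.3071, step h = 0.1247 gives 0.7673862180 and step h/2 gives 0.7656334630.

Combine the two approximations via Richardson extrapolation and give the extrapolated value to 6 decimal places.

0.765049

Order 2 gives 2^r = 4 and 2^r − 1 = 3.
2^2·A(h/2) = 3.0625338520; minus A(h) gives 2.2951476340.
R = 2.2951476340/3 = 0.7650492113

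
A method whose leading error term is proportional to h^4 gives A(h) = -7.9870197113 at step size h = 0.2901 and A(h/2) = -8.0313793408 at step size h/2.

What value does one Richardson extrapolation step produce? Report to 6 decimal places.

The method has order 4: 2^4 = 16.
Numerator 16 × A(h/2) − A(h) = 16 × (-8.0313793408) − (-7.9870197113) = -120.5150497415
(16 × (-8.0313793408) − (-7.9870197113))/(16 − 1) = -8.0343366494
Correction |R − A(h/2)| = 2.957e-03; gap |A(h/2) − A(h)| = 4.436e-02.

-8.034337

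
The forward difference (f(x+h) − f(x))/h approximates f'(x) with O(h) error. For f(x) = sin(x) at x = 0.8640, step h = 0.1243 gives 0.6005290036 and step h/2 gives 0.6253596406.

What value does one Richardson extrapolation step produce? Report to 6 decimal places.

r = 1, so 2^r = 2.
2*0.6253596406 = 1.2507192812; 1.2507192812 − 0.6005290036 = 0.6501902776
(2*0.6253596406 − 0.6005290036)/(2 − 1) = 0.6501902776
Shift from A(h/2): +0.0248306370.

0.650190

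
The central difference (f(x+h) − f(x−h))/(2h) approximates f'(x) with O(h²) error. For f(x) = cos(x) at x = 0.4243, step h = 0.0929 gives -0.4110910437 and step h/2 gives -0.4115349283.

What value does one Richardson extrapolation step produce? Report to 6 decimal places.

With r = 2 the leading error scales as h^2, so the weight is 2^2 = 4.
Difference of the inputs: -0.4115349283 − (-0.4110910437) = -0.0004438846
Correction (A(h/2) − A(h))/(4 − 1) = (-0.0004438846)/3 = -0.0001479615
R = A(h/2) + (A(h/2) − A(h))/3 = -0.4115349283 − 0.0001479615 = -0.4116828898
Gap between inputs: 4.439e-04; correction applied: −0.0001479615.

-0.411683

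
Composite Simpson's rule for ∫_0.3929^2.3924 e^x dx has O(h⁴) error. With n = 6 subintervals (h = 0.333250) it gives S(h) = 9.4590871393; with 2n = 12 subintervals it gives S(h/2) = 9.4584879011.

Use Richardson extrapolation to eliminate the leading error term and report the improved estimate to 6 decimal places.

r = 4, so 2^r = 16.
16*9.4584879011 − 9.4590871393 = 141.8767192783
141.8767192783 ÷ 15 = 9.4584479519
Correction |R − A(h/2)| = 3.995e-05; gap |A(h/2) − A(h)| = 5.992e-04.

9.458448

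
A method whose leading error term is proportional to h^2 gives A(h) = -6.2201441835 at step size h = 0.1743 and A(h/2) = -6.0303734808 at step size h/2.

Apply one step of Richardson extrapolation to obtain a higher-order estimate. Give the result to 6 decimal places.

Order 2 gives 2^r = 4 and 2^r − 1 = 3.
Weighted: (-24.1214939232) − (-6.2201441835) = -17.9013497397
Divide by 2^2 − 1 = 3.
R = (-17.9013497397)/3 = -5.9671165799
Correction |R − A(h/2)| = 6.326e-02; gap |A(h/2) − A(h)| = 1.898e-01.

-5.967117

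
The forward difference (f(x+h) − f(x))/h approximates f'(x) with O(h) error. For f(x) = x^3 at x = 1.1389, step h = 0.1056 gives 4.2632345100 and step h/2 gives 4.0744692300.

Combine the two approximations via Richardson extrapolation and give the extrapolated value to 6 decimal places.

The method has order 1: 2^1 = 2.
2^1*A(h/2) = 8.1489384600; minus A(h) gives 3.8857039500.
Denominator 2 − 1 = 1.
R = 3.8857039500/1 = 3.8857039500
Shift from A(h/2): −0.1887652800.

3.885704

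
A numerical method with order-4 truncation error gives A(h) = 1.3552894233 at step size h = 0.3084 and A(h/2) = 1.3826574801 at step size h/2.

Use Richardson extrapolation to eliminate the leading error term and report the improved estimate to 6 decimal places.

1.384482

r = 4, so 2^r = 16.
16 × 1.3826574801 − 1.3552894233 = 20.7672302583
(16 × 1.3826574801 − 1.3552894233)/(16 − 1) = 1.3844820172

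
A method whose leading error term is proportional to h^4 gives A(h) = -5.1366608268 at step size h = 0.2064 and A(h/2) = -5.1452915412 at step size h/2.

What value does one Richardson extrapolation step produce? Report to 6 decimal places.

Leading term ∝ h^4; use weight 16 = 2^4.
A(h/2) − A(h) = -5.1452915412 − (-5.1366608268) = -0.0086307144
Correction (A(h/2) − A(h))/(16 − 1) = (-0.0086307144)/15 = -0.0005753810
R = A(h/2) + (A(h/2) − A(h))/15 = -5.1452915412 − 0.0005753810 = -5.1458669222
Correction |R − A(h/2)| = 5.754e-04; gap |A(h/2) − A(h)| = 8.631e-03.

-5.145867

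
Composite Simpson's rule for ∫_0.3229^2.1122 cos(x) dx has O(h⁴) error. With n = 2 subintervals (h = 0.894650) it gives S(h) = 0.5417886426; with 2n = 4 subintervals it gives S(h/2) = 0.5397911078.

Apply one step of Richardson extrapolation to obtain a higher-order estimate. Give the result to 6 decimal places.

r = 4: numerator weight 16, denominator 15.
Difference of the inputs: 0.5397911078 − 0.5417886426 = -0.0019975348
Correction (A(h/2) − A(h))/(16 − 1) = (-0.0019975348)/15 = -0.0001331690
R = 0.5397911078 − 0.0001331690 = 0.5396579388
Correction |R − A(h/2)| = 1.332e-04; gap |A(h/2) − A(h)| = 1.998e-03.

0.539658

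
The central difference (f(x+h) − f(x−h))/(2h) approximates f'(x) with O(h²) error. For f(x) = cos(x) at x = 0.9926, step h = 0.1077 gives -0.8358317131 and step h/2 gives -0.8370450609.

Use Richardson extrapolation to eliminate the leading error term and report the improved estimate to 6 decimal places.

Method order is 2; weight 2^2 = 4.
A(h/2) − A(h) = -0.8370450609 − (-0.8358317131) = -0.0012133478
Correction (A(h/2) − A(h))/(4 − 1) = (-0.0012133478)/3 = -0.0004044493
R = -0.8370450609 − 0.0004044493 = -0.8374495102
Correction |R − A(h/2)| = 4.044e-04; gap |A(h/2) − A(h)| = 1.213e-03.

-0.837450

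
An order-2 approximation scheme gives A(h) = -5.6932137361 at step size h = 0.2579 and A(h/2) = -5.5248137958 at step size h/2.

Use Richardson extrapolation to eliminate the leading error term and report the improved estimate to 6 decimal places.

r = 2: numerator weight 4, denominator 3.
Top: 4(-5.5248137958) − (-5.6932137361) = -16.4060414471
Denominator 4 − 1 = 3.
Extrapolated: (-16.4060414471) / 3 = -5.4686804824
Gap between inputs: 1.684e-01; correction applied: +0.0561333134.

-5.468680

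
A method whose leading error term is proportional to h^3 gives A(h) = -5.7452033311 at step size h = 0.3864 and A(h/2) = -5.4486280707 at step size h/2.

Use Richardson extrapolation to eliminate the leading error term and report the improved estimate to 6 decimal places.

Order 3 gives 2^r = 8 and 2^r − 1 = 7.
2^3 × A(h/2) = -43.5890245656; minus A(h) gives -37.8438212345.
Divide by 2^3 − 1 = 7.
Extrapolated: (-37.8438212345) / 7 = -5.4062601764
Gap between inputs: 2.966e-01; correction applied: +0.0423678943.

-5.406260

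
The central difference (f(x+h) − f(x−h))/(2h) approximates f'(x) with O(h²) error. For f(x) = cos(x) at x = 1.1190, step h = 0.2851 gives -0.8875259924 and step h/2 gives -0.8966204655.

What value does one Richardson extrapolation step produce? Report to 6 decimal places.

-0.899652

Order 2 gives 2^r = 4 and 2^r − 1 = 3.
Difference of the inputs: -0.8966204655 − (-0.8875259924) = -0.0090944731
Correction (A(h/2) − A(h))/(4 − 1) = (-0.0090944731)/3 = -0.0030314910
R = A(h/2) + (A(h/2) − A(h))/3 = -0.8966204655 − 0.0030314910 = -0.8996519565
Correction |R − A(h/2)| = 3.031e-03; gap |A(h/2) − A(h)| = 9.094e-03.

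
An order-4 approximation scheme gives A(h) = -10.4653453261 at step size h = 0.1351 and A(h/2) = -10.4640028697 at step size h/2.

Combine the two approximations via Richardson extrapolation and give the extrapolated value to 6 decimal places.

-10.463913

Error is O(h^4); halving h shrinks it by 2^4 = 16.
Difference of the inputs: -10.4640028697 − (-10.4653453261) = 0.0013424564
Divide by 2^4 − 1 = 15: 0.0013424564/15 = 0.0000894971
R = A(h/2) + (A(h/2) − A(h))/15 = -10.4640028697 + 0.0000894971 = -10.4639133726
Correction |R − A(h/2)| = 8.950e-05; gap |A(h/2) − A(h)| = 1.342e-03.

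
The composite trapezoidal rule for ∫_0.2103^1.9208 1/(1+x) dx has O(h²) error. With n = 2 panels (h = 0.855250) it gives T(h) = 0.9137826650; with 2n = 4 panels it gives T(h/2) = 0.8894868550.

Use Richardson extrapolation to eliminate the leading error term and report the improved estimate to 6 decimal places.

0.881388

r = 2, so 2^r = 4.
Top: 4(0.8894868550) − (0.9137826650) = 2.6441647550
Extrapolated: 2.6441647550 / 3 = 0.8813882517
Gap between inputs: 2.430e-02; correction applied: −0.0080986033.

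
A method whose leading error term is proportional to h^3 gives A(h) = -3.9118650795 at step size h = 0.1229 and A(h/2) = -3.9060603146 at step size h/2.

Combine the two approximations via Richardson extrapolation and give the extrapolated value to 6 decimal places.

With r = 3 the leading error scales as h^3, so the weight is 2^3 = 8.
8×(-3.9060603146) = -31.2484825168; (-31.2484825168) − (-3.9118650795) = -27.3366174373
(8×(-3.9060603146) − (-3.9118650795))/(8 − 1) = -3.9052310625

-3.905231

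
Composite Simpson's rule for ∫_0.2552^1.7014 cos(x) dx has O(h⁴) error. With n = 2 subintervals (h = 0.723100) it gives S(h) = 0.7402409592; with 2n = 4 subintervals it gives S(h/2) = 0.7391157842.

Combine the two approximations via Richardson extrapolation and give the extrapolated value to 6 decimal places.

0.739041

Leading term ∝ h^4; use weight 16 = 2^4.
Top: 16(0.7391157842) − (0.7402409592) = 11.0856115880
Divide by 2^4 − 1 = 15.
(16×0.7391157842 − 0.7402409592)/(16 − 1) = 0.7390407725
Correction |R − A(h/2)| = 7.501e-05; gap |A(h/2) − A(h)| = 1.125e-03.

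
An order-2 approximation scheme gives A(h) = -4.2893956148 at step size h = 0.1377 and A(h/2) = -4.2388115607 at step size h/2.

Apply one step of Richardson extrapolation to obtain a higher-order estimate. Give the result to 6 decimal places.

-4.221950

Error is O(h^2); halving h shrinks it by 2^2 = 4.
2^2 × A(h/2) = -16.9552462428; minus A(h) gives -12.6658506280.
Denominator 4 − 1 = 3.
(-12.6658506280) ÷ 3 = -4.2219502093
Correction |R − A(h/2)| = 1.686e-02; gap |A(h/2) − A(h)| = 5.058e-02.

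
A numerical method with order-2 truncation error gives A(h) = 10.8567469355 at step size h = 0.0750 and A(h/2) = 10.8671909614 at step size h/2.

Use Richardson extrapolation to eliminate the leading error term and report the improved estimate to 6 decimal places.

r = 2, so 2^r = 4.
4 × 10.8671909614 = 43.4687638456; 43.4687638456 − 10.8567469355 = 32.6120169101
Divide by 2^2 − 1 = 3.
So the Richardson estimate is 10.8706723034.

10.870672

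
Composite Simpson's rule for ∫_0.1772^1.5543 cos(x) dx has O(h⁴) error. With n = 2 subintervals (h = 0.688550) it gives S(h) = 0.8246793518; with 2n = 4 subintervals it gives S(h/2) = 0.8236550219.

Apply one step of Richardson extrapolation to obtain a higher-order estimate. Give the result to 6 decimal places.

Error is O(h^4); halving h shrinks it by 2^4 = 16.
Weighted: 13.1784803504 − 0.8246793518 = 12.3538009986
Divide by 2^4 − 1 = 15.
(16 × 0.8236550219 − 0.8246793518)/(16 − 1) = 0.8235867332

0.823587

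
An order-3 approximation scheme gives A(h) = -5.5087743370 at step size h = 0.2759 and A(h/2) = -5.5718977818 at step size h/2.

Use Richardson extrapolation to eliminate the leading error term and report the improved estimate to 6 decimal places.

-5.580915

r = 3, so 2^r = 8.
8*(-5.5718977818) = -44.5751822544; (-44.5751822544) − (-5.5087743370) = -39.0664079174
(-39.0664079174) ÷ 7 = -5.5809154168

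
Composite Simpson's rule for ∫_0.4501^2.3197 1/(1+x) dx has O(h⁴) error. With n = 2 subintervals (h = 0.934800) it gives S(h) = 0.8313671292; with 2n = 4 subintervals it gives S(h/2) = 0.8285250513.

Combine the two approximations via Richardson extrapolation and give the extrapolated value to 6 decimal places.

r = 4: numerator weight 16, denominator 15.
16 × 0.8285250513 = 13.2564008208; subtract 0.8313671292 → 12.4250336916
(16 × 0.8285250513 − 0.8313671292)/(16 − 1) = 0.8283355794
Correction |R − A(h/2)| = 1.895e-04; gap |A(h/2) − A(h)| = 2.842e-03.

0.828336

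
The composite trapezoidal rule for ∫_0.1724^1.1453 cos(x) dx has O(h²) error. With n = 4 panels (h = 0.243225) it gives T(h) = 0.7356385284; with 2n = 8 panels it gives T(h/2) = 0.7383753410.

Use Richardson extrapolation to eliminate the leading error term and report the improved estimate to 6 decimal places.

0.739288

With r = 2 the leading error scales as h^2, so the weight is 2^2 = 4.
A(h/2) − A(h) = 0.7383753410 − 0.7356385284 = 0.0027368126
Divide by 2^2 − 1 = 3: 0.0027368126/3 = 0.0009122709
R = 0.7383753410 + 0.0009122709 = 0.7392876119
Shift from A(h/2): +0.0009122709.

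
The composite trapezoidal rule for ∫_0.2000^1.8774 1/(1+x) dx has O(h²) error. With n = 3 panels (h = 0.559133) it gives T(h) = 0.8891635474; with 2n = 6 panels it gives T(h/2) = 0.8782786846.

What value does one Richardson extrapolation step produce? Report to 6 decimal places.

0.874650

Method order is 2; weight 2^2 = 4.
2^2·A(h/2) = 3.5131147384; minus A(h) gives 2.6239511910.
Denominator 4 − 1 = 3.
R = 2.6239511910/3 = 0.8746503970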